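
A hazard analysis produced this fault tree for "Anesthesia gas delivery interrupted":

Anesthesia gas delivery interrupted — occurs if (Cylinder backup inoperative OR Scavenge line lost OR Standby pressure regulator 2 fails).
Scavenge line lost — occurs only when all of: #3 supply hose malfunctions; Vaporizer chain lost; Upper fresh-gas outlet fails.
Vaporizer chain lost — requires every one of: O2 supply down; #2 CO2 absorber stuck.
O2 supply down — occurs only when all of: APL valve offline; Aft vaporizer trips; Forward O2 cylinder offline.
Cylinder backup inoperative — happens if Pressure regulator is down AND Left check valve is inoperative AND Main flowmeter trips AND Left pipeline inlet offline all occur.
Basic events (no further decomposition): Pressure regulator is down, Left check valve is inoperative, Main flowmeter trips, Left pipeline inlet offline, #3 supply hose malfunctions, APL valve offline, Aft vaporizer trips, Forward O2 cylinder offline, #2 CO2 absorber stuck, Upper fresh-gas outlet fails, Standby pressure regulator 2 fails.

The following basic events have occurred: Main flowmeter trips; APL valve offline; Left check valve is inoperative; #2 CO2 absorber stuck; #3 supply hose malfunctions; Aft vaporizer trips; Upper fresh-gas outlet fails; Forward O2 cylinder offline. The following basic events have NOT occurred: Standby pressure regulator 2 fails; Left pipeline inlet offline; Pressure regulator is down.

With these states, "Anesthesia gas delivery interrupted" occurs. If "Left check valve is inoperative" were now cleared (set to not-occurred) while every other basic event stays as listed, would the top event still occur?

Counterfactual: set "Left check valve is inoperative" to not occurred.
Cylinder backup inoperative [AND]: Pressure regulator is down=not, Left check valve is inoperative=not, Main flowmeter trips=occurs, Left pipeline inlet offline=not → not all inputs occur → does not occur.
O2 supply down [AND]: APL valve offline=occurs, Aft vaporizer trips=occurs, Forward O2 cylinder offline=occurs → all inputs occur → occurs.
Vaporizer chain lost [AND]: O2 supply down=occurs, #2 CO2 absorber stuck=occurs → all inputs occur → occurs.
Scavenge line lost [AND]: #3 supply hose malfunctions=occurs, Vaporizer chain lost=occurs, Upper fresh-gas outlet fails=occurs → all inputs occur → occurs.
Anesthesia gas delivery interrupted [OR]: Cylinder backup inoperative=not, Scavenge line lost=occurs, Standby pressure regulator 2 fails=not → at least one input occurs → occurs.

Yes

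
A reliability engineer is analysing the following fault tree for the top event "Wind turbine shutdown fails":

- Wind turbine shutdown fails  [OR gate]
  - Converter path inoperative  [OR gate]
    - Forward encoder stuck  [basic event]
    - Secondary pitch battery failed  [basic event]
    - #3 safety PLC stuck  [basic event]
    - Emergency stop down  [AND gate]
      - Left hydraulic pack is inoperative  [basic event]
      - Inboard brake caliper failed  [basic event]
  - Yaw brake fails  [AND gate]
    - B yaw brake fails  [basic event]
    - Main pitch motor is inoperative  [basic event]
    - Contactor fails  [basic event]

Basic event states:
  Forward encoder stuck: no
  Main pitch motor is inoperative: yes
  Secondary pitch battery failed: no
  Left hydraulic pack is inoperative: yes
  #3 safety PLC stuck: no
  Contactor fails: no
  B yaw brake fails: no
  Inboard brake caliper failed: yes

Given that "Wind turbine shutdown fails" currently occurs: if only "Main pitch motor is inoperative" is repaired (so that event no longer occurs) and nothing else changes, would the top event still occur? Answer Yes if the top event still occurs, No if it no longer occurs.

Counterfactual: set "Main pitch motor is inoperative" to not occurred.
Emergency stop down [AND]: Left hydraulic pack is inoperative=occurs, Inboard brake caliper failed=occurs → all inputs occur → occurs.
Converter path inoperative [OR]: Forward encoder stuck=not, Secondary pitch battery failed=not, #3 safety PLC stuck=not, Emergency stop down=occurs → at least one input occurs → occurs.
Yaw brake fails [AND]: B yaw brake fails=not, Main pitch motor is inoperative=not, Contactor fails=not → not all inputs occur → does not occur.
Wind turbine shutdown fails [OR]: Converter path inoperative=occurs, Yaw brake fails=not → at least one input occurs → occurs.

Yes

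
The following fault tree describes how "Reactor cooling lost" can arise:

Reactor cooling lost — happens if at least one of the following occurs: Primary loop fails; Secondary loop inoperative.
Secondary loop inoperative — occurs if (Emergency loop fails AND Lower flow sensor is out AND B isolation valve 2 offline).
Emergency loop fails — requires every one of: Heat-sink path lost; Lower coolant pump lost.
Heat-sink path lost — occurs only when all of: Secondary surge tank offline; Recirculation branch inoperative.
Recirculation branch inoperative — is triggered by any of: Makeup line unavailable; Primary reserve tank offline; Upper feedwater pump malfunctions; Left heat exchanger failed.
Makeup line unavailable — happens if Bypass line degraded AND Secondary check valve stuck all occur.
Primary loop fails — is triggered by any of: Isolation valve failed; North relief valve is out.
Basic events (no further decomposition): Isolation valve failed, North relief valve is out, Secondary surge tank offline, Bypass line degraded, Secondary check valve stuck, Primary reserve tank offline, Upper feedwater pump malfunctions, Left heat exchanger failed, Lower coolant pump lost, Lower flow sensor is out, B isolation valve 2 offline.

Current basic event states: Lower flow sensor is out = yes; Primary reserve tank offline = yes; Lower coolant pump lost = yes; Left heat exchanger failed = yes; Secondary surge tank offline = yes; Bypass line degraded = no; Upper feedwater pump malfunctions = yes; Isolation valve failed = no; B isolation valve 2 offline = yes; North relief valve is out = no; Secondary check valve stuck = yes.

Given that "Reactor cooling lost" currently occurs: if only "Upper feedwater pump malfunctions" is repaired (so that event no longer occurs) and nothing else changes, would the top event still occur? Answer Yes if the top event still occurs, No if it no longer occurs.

Counterfactual: set "Upper feedwater pump malfunctions" to not occurred.
Primary loop fails [OR]: Isolation valve failed=not, North relief valve is out=not → no input occurs → does not occur.
Makeup line unavailable [AND]: Bypass line degraded=not, Secondary check valve stuck=occurs → not all inputs occur → does not occur.
Recirculation branch inoperative [OR]: Makeup line unavailable=not, Primary reserve tank offline=occurs, Upper feedwater pump malfunctions=not, Left heat exchanger failed=occurs → at least one input occurs → occurs.
Heat-sink path lost [AND]: Secondary surge tank offline=occurs, Recirculation branch inoperative=occurs → all inputs occur → occurs.
Emergency loop fails [AND]: Heat-sink path lost=occurs, Lower coolant pump lost=occurs → all inputs occur → occurs.
Secondary loop inoperative [AND]: Emergency loop fails=occurs, Lower flow sensor is out=occurs, B isolation valve 2 offline=occurs → all inputs occur → occurs.
Reactor cooling lost [OR]: Primary loop fails=not, Secondary loop inoperative=occurs → at least one input occurs → occurs.

Yes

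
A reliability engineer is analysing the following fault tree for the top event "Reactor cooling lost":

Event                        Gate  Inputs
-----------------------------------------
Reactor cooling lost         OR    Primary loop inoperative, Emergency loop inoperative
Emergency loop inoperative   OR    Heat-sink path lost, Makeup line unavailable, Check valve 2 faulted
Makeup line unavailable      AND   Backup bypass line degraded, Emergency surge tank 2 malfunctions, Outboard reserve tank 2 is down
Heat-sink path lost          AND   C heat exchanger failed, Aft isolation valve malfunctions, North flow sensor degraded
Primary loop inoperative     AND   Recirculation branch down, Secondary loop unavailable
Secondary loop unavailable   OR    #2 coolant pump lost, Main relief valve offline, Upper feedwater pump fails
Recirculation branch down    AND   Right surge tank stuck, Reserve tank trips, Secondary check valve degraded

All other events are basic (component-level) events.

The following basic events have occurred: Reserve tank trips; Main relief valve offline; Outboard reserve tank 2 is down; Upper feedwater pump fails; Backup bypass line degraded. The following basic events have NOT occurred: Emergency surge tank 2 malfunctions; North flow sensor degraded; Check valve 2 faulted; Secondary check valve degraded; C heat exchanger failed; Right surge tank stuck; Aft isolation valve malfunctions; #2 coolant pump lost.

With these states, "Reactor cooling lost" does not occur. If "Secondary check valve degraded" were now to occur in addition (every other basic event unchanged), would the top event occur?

Counterfactual: set "Secondary check valve degraded" to occurred.
Recirculation branch down [AND]: Right surge tank stuck=not, Reserve tank trips=occurs, Secondary check valve degraded=occurs → not all inputs occur → does not occur.
Secondary loop unavailable [OR]: #2 coolant pump lost=not, Main relief valve offline=occurs, Upper feedwater pump fails=occurs → at least one input occurs → occurs.
Primary loop inoperative [AND]: Recirculation branch down=not, Secondary loop unavailable=occurs → not all inputs occur → does not occur.
Heat-sink path lost [AND]: C heat exchanger failed=not, Aft isolation valve malfunctions=not, North flow sensor degraded=not → not all inputs occur → does not occur.
Makeup line unavailable [AND]: Backup bypass line degraded=occurs, Emergency surge tank 2 malfunctions=not, Outboard reserve tank 2 is down=occurs → not all inputs occur → does not occur.
Emergency loop inoperative [OR]: Heat-sink path lost=not, Makeup line unavailable=not, Check valve 2 faulted=not → no input occurs → does not occur.
Reactor cooling lost [OR]: Primary loop inoperative=not, Emergency loop inoperative=not → no input occurs → does not occur.

No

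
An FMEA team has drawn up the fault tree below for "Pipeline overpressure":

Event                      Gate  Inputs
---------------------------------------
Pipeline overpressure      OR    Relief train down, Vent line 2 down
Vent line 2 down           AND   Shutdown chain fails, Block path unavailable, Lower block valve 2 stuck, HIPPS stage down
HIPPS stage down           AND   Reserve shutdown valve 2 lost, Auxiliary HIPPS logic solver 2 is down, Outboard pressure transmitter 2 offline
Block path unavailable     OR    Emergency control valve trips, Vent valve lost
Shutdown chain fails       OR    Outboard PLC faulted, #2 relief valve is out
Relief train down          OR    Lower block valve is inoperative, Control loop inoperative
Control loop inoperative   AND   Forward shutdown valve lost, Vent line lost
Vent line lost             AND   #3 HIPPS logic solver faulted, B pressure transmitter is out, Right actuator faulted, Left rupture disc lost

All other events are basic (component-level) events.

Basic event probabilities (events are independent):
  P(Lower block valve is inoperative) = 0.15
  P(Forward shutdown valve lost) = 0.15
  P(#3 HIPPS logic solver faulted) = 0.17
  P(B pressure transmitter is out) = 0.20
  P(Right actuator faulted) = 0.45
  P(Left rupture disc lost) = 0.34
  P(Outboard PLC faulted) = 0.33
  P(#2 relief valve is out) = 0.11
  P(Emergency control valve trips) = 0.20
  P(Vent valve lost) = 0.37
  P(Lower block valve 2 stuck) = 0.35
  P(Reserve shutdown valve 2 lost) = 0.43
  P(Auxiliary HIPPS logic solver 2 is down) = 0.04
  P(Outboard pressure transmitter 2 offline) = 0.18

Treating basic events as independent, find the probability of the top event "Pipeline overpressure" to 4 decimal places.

P(Vent line lost) [AND] = 0.17 × 0.20 × 0.45 × 0.34 = 0.005202
P(Control loop inoperative) [AND] = 0.15 × 0.005202 = 0.000780
P(Relief train down) [OR] = 1 − (1−0.15) × (1−0.000780) = 0.150663
P(Shutdown chain fails) [OR] = 1 − (1−0.33) × (1−0.11) = 0.403700
P(Block path unavailable) [OR] = 1 − (1−0.20) × (1−0.37) = 0.496000
P(HIPPS stage down) [AND] = 0.43 × 0.04 × 0.18 = 0.003096
P(Vent line 2 down) [AND] = 0.403700 × 0.496000 × 0.35 × 0.003096 = 0.000217
P(Pipeline overpressure) [OR] = 1 − (1−0.150663) × (1−0.000217) = 0.150847
Rounded to 4 decimal places: P(Pipeline overpressure) ≈ 0.1508.

0.1508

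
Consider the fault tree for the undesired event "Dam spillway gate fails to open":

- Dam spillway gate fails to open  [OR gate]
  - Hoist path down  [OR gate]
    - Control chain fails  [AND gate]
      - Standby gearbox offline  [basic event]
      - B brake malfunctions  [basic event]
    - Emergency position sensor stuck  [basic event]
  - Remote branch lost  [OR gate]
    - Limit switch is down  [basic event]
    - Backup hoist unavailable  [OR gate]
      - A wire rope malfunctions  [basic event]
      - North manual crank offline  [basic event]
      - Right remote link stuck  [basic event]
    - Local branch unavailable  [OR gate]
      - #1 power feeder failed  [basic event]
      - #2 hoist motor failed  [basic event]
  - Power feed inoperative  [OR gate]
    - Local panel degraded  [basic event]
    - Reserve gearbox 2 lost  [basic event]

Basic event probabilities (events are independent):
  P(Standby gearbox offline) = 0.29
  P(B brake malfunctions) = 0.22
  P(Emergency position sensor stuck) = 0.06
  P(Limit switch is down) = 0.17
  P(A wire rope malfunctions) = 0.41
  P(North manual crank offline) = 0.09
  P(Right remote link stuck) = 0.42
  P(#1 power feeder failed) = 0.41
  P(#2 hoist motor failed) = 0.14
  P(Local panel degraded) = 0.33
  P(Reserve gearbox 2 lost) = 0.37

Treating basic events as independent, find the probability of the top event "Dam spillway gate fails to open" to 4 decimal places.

P(Control chain fails) [AND] = 0.29 × 0.22 = 0.063800
P(Hoist path down) [OR] = 1 − (1−0.063800) × (1−0.06) = 0.119972
P(Backup hoist unavailable) [OR] = 1 − (1−0.41) × (1−0.09) × (1−0.42) = 0.688598
P(Local branch unavailable) [OR] = 1 − (1−0.41) × (1−0.14) = 0.492600
P(Remote branch lost) [OR] = 1 − (1−0.17) × (1−0.688598) × (1−0.492600) = 0.868856
P(Power feed inoperative) [OR] = 1 − (1−0.33) × (1−0.37) = 0.577900
P(Dam spillway gate fails to open) [OR] = 1 − (1−0.119972) × (1−0.868856) × (1−0.577900) = 0.951285
Rounded to 4 decimal places: P(Dam spillway gate fails to open) ≈ 0.9513.

0.9513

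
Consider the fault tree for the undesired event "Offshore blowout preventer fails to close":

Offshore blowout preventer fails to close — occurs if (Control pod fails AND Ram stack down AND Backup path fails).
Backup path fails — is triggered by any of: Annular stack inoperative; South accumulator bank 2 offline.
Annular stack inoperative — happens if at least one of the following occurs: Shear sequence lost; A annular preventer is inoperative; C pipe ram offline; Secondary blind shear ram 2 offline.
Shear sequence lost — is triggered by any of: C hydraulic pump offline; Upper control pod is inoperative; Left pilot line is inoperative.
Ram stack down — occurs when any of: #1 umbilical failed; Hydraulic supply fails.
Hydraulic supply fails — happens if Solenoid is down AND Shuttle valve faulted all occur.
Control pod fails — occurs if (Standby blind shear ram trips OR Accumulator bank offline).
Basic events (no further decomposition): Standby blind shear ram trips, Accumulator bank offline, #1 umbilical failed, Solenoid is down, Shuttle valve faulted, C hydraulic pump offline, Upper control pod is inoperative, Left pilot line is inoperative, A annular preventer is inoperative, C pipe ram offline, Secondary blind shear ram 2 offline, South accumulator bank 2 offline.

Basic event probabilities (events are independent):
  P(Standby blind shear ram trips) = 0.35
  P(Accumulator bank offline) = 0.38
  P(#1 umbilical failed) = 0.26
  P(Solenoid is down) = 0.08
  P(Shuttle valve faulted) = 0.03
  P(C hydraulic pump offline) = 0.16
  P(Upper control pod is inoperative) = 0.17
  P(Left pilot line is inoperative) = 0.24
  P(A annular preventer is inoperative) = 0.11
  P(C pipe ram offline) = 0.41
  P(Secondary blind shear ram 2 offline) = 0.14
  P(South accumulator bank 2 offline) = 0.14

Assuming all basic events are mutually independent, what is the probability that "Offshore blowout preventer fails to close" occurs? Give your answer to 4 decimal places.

0.1241

P(Control pod fails) [OR] = 1 − (1−0.35) × (1−0.38) = 0.597000
P(Hydraulic supply fails) [AND] = 0.08 × 0.03 = 0.002400
P(Ram stack down) [OR] = 1 − (1−0.26) × (1−0.002400) = 0.261776
P(Shear sequence lost) [OR] = 1 − (1−0.16) × (1−0.17) × (1−0.24) = 0.470128
P(Annular stack inoperative) [OR] = 1 − (1−0.470128) × (1−0.11) × (1−0.41) × (1−0.14) = 0.760717
P(Backup path fails) [OR] = 1 − (1−0.760717) × (1−0.14) = 0.794217
P(Offshore blowout preventer fails to close) [AND] = 0.597000 × 0.261776 × 0.794217 = 0.124120
Rounded to 4 decimal places: P(Offshore blowout preventer fails to close) ≈ 0.1241.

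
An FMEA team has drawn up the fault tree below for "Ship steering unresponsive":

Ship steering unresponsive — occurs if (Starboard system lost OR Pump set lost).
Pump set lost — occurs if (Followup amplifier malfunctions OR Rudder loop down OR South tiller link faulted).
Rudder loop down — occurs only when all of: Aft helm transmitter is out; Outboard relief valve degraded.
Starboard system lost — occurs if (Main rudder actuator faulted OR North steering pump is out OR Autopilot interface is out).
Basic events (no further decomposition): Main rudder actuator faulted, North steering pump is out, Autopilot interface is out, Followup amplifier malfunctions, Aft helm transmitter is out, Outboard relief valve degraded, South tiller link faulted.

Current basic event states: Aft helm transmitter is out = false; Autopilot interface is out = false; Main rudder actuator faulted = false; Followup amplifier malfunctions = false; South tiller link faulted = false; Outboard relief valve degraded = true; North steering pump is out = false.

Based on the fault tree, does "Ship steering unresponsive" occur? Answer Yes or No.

No

Starboard system lost [OR]: Main rudder actuator faulted=not, North steering pump is out=not, Autopilot interface is out=not → no input occurs → does not occur.
Rudder loop down [AND]: Aft helm transmitter is out=not, Outboard relief valve degraded=occurs → not all inputs occur → does not occur.
Pump set lost [OR]: Followup amplifier malfunctions=not, Rudder loop down=not, South tiller link faulted=not → no input occurs → does not occur.
Ship steering unresponsive [OR]: Starboard system lost=not, Pump set lost=not → no input occurs → does not occur.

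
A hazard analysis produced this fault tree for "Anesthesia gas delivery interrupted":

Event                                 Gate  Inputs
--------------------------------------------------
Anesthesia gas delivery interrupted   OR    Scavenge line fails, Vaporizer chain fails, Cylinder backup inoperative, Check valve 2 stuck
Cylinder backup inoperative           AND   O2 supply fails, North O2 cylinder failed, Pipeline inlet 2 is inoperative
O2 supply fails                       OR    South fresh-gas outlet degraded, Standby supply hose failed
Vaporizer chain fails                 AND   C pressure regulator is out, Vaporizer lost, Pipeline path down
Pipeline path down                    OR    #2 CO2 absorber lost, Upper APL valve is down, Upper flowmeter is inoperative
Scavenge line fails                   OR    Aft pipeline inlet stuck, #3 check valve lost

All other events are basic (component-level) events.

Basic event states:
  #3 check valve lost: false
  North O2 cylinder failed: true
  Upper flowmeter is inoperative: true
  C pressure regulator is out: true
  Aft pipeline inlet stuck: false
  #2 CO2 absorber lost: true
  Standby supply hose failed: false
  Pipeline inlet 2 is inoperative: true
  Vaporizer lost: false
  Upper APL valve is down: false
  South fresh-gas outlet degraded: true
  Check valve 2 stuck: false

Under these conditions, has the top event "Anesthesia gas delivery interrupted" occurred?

Scavenge line fails [OR]: Aft pipeline inlet stuck=not, #3 check valve lost=not → no input occurs → does not occur.
Pipeline path down [OR]: #2 CO2 absorber lost=occurs, Upper APL valve is down=not, Upper flowmeter is inoperative=occurs → at least one input occurs → occurs.
Vaporizer chain fails [AND]: C pressure regulator is out=occurs, Vaporizer lost=not, Pipeline path down=occurs → not all inputs occur → does not occur.
O2 supply fails [OR]: South fresh-gas outlet degraded=occurs, Standby supply hose failed=not → at least one input occurs → occurs.
Cylinder backup inoperative [AND]: O2 supply fails=occurs, North O2 cylinder failed=occurs, Pipeline inlet 2 is inoperative=occurs → all inputs occur → occurs.
Anesthesia gas delivery interrupted [OR]: Scavenge line fails=not, Vaporizer chain fails=not, Cylinder backup inoperative=occurs, Check valve 2 stuck=not → at least one input occurs → occurs.

Yes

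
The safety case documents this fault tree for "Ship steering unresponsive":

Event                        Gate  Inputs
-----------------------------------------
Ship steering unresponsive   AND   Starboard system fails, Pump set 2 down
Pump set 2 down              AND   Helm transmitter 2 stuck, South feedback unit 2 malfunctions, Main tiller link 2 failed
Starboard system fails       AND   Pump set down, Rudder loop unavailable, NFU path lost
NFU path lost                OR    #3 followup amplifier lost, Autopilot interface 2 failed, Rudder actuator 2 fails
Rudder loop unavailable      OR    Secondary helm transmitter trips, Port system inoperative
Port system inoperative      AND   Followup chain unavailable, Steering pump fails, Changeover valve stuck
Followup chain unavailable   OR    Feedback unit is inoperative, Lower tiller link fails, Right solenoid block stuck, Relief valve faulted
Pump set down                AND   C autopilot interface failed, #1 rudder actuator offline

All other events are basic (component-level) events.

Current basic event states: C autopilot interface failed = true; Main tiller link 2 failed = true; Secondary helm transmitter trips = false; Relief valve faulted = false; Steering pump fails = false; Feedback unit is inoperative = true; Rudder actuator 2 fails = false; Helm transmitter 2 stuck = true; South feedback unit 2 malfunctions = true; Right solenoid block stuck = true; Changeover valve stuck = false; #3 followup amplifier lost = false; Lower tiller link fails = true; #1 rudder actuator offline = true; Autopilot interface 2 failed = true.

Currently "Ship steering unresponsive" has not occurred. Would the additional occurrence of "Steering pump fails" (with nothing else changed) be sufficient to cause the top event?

Counterfactual: set "Steering pump fails" to occurred.
Pump set down [AND]: C autopilot interface failed=occurs, #1 rudder actuator offline=occurs → all inputs occur → occurs.
Followup chain unavailable [OR]: Feedback unit is inoperative=occurs, Lower tiller link fails=occurs, Right solenoid block stuck=occurs, Relief valve faulted=not → at least one input occurs → occurs.
Port system inoperative [AND]: Followup chain unavailable=occurs, Steering pump fails=occurs, Changeover valve stuck=not → not all inputs occur → does not occur.
Rudder loop unavailable [OR]: Secondary helm transmitter trips=not, Port system inoperative=not → no input occurs → does not occur.
NFU path lost [OR]: #3 followup amplifier lost=not, Autopilot interface 2 failed=occurs, Rudder actuator 2 fails=not → at least one input occurs → occurs.
Starboard system fails [AND]: Pump set down=occurs, Rudder loop unavailable=not, NFU path lost=occurs → not all inputs occur → does not occur.
Pump set 2 down [AND]: Helm transmitter 2 stuck=occurs, South feedback unit 2 malfunctions=occurs, Main tiller link 2 failed=occurs → all inputs occur → occurs.
Ship steering unresponsive [AND]: Starboard system fails=not, Pump set 2 down=occurs → not all inputs occur → does not occur.

No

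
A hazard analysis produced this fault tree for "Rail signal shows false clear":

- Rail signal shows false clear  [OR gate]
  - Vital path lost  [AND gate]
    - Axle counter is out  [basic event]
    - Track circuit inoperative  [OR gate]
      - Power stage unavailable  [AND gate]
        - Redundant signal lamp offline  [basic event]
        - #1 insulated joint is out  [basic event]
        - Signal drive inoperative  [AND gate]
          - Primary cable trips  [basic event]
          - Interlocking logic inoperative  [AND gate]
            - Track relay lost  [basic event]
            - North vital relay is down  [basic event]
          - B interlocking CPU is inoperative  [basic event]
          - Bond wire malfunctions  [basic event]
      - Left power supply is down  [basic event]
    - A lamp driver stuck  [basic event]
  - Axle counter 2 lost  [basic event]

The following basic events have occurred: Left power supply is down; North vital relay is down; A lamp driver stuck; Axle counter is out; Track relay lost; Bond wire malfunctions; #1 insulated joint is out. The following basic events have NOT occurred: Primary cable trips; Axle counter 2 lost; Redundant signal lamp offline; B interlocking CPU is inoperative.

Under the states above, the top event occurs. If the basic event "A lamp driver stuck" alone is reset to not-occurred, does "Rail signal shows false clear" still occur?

Counterfactual: set "A lamp driver stuck" to not occurred.
Interlocking logic inoperative [AND]: Track relay lost=occurs, North vital relay is down=occurs → all inputs occur → occurs.
Signal drive inoperative [AND]: Primary cable trips=not, Interlocking logic inoperative=occurs, B interlocking CPU is inoperative=not, Bond wire malfunctions=occurs → not all inputs occur → does not occur.
Power stage unavailable [AND]: Redundant signal lamp offline=not, #1 insulated joint is out=occurs, Signal drive inoperative=not → not all inputs occur → does not occur.
Track circuit inoperative [OR]: Power stage unavailable=not, Left power supply is down=occurs → at least one input occurs → occurs.
Vital path lost [AND]: Axle counter is out=occurs, Track circuit inoperative=occurs, A lamp driver stuck=not → not all inputs occur → does not occur.
Rail signal shows false clear [OR]: Vital path lost=not, Axle counter 2 lost=not → no input occurs → does not occur.

No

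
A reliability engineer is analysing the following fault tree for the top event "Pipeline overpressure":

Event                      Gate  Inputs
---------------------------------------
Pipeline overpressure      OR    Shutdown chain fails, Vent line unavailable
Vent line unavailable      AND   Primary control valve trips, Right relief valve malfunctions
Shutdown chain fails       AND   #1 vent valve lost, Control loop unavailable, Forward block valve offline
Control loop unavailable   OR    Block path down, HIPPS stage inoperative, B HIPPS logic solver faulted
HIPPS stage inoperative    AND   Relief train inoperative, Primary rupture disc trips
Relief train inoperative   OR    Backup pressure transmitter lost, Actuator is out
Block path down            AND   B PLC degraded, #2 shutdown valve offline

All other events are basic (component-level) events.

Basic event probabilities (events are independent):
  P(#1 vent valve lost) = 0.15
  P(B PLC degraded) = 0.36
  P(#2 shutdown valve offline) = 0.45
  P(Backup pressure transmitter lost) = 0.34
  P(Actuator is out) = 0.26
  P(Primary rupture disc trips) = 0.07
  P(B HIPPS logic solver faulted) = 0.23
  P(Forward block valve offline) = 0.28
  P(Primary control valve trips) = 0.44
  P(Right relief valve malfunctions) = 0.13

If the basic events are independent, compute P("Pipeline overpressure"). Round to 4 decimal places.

P(Block path down) [AND] = 0.36 × 0.45 = 0.162000
P(Relief train inoperative) [OR] = 1 − (1−0.34) × (1−0.26) = 0.511600
P(HIPPS stage inoperative) [AND] = 0.511600 × 0.07 = 0.035812
P(Control loop unavailable) [OR] = 1 − (1−0.162000) × (1−0.035812) × (1−0.23) = 0.377848
P(Shutdown chain fails) [AND] = 0.15 × 0.377848 × 0.28 = 0.015870
P(Vent line unavailable) [AND] = 0.44 × 0.13 = 0.057200
P(Pipeline overpressure) [OR] = 1 − (1−0.015870) × (1−0.057200) = 0.072162
Rounded to 4 decimal places: P(Pipeline overpressure) ≈ 0.0722.

0.0722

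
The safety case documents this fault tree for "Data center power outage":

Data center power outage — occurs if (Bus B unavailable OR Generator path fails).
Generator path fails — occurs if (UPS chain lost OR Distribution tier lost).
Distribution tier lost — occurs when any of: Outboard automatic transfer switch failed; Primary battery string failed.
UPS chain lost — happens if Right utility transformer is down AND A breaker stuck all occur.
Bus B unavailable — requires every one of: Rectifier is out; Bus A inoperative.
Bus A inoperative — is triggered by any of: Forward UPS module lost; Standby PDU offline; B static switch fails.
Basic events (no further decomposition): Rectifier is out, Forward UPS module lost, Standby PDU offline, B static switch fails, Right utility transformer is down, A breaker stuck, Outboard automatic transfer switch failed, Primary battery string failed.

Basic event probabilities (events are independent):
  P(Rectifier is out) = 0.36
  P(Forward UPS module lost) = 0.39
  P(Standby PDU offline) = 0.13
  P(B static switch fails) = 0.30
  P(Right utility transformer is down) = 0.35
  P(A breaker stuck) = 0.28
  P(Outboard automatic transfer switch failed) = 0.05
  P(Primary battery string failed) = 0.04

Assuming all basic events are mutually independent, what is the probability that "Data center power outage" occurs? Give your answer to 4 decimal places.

P(Bus A inoperative) [OR] = 1 − (1−0.39) × (1−0.13) × (1−0.30) = 0.628510
P(Bus B unavailable) [AND] = 0.36 × 0.628510 = 0.226264
P(UPS chain lost) [AND] = 0.35 × 0.28 = 0.098000
P(Distribution tier lost) [OR] = 1 − (1−0.05) × (1−0.04) = 0.088000
P(Generator path fails) [OR] = 1 − (1−0.098000) × (1−0.088000) = 0.177376
P(Data center power outage) [OR] = 1 − (1−0.226264) × (1−0.177376) = 0.363506
Rounded to 4 decimal places: P(Data center power outage) ≈ 0.3635.

0.3635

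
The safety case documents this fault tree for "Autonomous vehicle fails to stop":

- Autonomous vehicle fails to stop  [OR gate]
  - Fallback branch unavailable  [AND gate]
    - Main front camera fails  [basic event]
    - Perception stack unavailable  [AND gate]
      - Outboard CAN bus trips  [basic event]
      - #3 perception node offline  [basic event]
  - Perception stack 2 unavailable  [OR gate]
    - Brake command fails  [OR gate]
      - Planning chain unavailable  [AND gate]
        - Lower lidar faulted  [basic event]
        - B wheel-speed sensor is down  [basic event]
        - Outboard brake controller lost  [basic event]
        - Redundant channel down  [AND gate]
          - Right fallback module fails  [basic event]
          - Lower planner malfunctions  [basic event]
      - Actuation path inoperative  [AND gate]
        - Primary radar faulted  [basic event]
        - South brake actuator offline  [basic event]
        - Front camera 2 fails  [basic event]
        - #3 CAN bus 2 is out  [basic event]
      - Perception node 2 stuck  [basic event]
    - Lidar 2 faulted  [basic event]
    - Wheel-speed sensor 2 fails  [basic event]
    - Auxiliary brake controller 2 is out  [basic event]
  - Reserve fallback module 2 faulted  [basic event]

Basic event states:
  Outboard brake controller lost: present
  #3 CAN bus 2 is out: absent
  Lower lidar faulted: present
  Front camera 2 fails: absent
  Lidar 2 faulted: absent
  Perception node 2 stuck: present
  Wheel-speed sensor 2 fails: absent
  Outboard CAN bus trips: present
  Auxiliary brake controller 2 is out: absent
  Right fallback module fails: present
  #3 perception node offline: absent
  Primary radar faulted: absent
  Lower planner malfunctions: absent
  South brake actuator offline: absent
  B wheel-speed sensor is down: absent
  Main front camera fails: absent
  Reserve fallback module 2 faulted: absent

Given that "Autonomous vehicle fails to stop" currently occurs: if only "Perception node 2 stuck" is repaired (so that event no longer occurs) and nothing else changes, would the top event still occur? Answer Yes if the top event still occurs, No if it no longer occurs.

No

Counterfactual: set "Perception node 2 stuck" to not occurred.
Perception stack unavailable [AND]: Outboard CAN bus trips=occurs, #3 perception node offline=not → not all inputs occur → does not occur.
Fallback branch unavailable [AND]: Main front camera fails=not, Perception stack unavailable=not → not all inputs occur → does not occur.
Redundant channel down [AND]: Right fallback module fails=occurs, Lower planner malfunctions=not → not all inputs occur → does not occur.
Planning chain unavailable [AND]: Lower lidar faulted=occurs, B wheel-speed sensor is down=not, Outboard brake controller lost=occurs, Redundant channel down=not → not all inputs occur → does not occur.
Actuation path inoperative [AND]: Primary radar faulted=not, South brake actuator offline=not, Front camera 2 fails=not, #3 CAN bus 2 is out=not → not all inputs occur → does not occur.
Brake command fails [OR]: Planning chain unavailable=not, Actuation path inoperative=not, Perception node 2 stuck=not → no input occurs → does not occur.
Perception stack 2 unavailable [OR]: Brake command fails=not, Lidar 2 faulted=not, Wheel-speed sensor 2 fails=not, Auxiliary brake controller 2 is out=not → no input occurs → does not occur.
Autonomous vehicle fails to stop [OR]: Fallback branch unavailable=not, Perception stack 2 unavailable=not, Reserve fallback module 2 faulted=not → no input occurs → does not occur.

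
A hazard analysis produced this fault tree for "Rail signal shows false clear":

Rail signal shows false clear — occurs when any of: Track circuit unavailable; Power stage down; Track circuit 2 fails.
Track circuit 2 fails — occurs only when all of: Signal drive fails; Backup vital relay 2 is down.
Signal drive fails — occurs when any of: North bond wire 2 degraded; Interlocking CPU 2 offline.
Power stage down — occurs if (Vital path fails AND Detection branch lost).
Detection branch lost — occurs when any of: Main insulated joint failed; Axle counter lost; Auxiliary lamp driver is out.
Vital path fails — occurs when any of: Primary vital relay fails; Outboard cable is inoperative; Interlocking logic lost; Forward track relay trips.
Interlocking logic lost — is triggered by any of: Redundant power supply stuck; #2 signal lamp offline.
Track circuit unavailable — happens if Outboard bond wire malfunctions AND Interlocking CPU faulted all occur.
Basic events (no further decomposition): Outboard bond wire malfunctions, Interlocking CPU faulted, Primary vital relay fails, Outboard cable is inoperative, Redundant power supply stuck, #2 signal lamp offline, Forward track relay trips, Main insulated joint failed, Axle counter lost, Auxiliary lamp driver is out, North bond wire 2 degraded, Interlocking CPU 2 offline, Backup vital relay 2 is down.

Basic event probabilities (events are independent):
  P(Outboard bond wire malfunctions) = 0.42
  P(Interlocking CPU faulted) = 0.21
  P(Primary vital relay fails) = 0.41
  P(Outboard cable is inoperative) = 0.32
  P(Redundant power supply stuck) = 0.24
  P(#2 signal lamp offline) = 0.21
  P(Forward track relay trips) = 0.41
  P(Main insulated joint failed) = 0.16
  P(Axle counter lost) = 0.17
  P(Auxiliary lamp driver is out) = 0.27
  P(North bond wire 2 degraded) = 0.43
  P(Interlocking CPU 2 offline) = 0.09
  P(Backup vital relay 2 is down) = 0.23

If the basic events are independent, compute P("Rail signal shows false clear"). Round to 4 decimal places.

P(Track circuit unavailable) [AND] = 0.42 × 0.21 = 0.088200
P(Interlocking logic lost) [OR] = 1 − (1−0.24) × (1−0.21) = 0.399600
P(Vital path fails) [OR] = 1 − (1−0.41) × (1−0.32) × (1−0.399600) × (1−0.41) = 0.857881
P(Detection branch lost) [OR] = 1 − (1−0.16) × (1−0.17) × (1−0.27) = 0.491044
P(Power stage down) [AND] = 0.857881 × 0.491044 = 0.421257
P(Signal drive fails) [OR] = 1 − (1−0.43) × (1−0.09) = 0.481300
P(Track circuit 2 fails) [AND] = 0.481300 × 0.23 = 0.110699
P(Rail signal shows false clear) [OR] = 1 − (1−0.088200) × (1−0.421257) × (1−0.110699) = 0.530718
Rounded to 4 decimal places: P(Rail signal shows false clear) ≈ 0.5307.

0.5307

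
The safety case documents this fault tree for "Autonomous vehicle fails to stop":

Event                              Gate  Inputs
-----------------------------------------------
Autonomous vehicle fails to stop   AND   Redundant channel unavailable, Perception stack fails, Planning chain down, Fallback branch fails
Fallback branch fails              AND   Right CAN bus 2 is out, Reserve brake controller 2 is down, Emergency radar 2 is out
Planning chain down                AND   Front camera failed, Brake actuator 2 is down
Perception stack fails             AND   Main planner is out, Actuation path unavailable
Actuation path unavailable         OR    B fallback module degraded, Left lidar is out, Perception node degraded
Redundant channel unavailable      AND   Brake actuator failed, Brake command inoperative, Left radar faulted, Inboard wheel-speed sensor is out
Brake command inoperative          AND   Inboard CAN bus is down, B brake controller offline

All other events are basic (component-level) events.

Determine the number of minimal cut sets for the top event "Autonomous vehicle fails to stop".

3

Brake command inoperative [AND]: one cut set from each child combined → 1 × 1 = 1 cut set(s).
Redundant channel unavailable [AND]: one cut set from each child combined → 1 × 1 × 1 × 1 = 1 cut set(s).
Actuation path unavailable [OR]: union of children's cut sets → 3 cut set(s).
Perception stack fails [AND]: one cut set from each child combined → 1 × 3 = 3 cut set(s).
Planning chain down [AND]: one cut set from each child combined → 1 × 1 = 1 cut set(s).
Fallback branch fails [AND]: one cut set from each child combined → 1 × 1 × 1 = 1 cut set(s).
Autonomous vehicle fails to stop [AND]: one cut set from each child combined → 1 × 3 × 1 × 1 = 3 cut set(s).
Minimal cut sets: {B brake controller offline, B fallback module degraded, Brake actuator 2 is down, Brake actuator failed, Emergency radar 2 is out, Front camera failed, Inboard CAN bus is down, Inboard wheel-speed sensor is out, Left radar faulted, Main planner is out, Reserve brake controller 2 is down, Right CAN bus 2 is out}; {B brake controller offline, Brake actuator 2 is down, Brake actuator failed, Emergency radar 2 is out, Front camera failed, Inboard CAN bus is down, Inboard wheel-speed sensor is out, Left lidar is out, Left radar faulted, Main planner is out, Reserve brake controller 2 is down, Right CAN bus 2 is out}; {B brake controller offline, Brake actuator 2 is down, Brake actuator failed, Emergency radar 2 is out, Front camera failed, Inboard CAN bus is down, Inboard wheel-speed sensor is out, Left radar faulted, Main planner is out, Perception node degraded, Reserve brake controller 2 is down, Right CAN bus 2 is out}.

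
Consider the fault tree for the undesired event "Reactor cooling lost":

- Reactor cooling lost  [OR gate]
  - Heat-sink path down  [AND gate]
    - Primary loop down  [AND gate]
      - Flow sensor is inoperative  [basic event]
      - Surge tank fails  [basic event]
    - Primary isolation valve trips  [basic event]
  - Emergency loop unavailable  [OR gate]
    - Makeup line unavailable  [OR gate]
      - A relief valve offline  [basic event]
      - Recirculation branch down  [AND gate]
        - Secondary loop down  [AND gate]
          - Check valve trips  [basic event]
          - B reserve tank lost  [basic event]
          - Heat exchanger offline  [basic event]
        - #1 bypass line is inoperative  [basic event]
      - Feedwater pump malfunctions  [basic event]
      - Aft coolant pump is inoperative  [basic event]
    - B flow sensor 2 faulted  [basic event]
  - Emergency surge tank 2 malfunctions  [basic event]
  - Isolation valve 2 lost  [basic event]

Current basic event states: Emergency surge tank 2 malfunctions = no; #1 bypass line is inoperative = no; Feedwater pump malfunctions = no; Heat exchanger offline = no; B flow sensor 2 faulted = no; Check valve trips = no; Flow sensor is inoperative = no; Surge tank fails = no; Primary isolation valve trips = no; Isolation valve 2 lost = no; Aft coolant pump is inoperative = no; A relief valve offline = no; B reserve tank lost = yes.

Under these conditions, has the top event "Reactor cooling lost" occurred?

No

Primary loop down [AND]: Flow sensor is inoperative=not, Surge tank fails=not → not all inputs occur → does not occur.
Heat-sink path down [AND]: Primary loop down=not, Primary isolation valve trips=not → not all inputs occur → does not occur.
Secondary loop down [AND]: Check valve trips=not, B reserve tank lost=occurs, Heat exchanger offline=not → not all inputs occur → does not occur.
Recirculation branch down [AND]: Secondary loop down=not, #1 bypass line is inoperative=not → not all inputs occur → does not occur.
Makeup line unavailable [OR]: A relief valve offline=not, Recirculation branch down=not, Feedwater pump malfunctions=not, Aft coolant pump is inoperative=not → no input occurs → does not occur.
Emergency loop unavailable [OR]: Makeup line unavailable=not, B flow sensor 2 faulted=not → no input occurs → does not occur.
Reactor cooling lost [OR]: Heat-sink path down=not, Emergency loop unavailable=not, Emergency surge tank 2 malfunctions=not, Isolation valve 2 lost=not → no input occurs → does not occur.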